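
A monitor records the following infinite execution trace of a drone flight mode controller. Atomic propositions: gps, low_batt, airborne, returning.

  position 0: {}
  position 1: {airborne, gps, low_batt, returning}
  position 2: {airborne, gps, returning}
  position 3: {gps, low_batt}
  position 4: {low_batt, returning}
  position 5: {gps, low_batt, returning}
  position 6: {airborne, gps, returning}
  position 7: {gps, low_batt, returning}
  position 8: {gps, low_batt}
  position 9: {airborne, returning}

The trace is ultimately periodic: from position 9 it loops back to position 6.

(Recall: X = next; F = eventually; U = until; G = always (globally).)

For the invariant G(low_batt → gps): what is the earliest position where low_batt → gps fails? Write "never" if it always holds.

4

Check low_batt → gps at each position in order: 0 ✓, 1 ✓, 2 ✓, 3 ✓.
At position 4 the labels are {low_batt, returning}, so low_batt → gps is false there. This is the first violation.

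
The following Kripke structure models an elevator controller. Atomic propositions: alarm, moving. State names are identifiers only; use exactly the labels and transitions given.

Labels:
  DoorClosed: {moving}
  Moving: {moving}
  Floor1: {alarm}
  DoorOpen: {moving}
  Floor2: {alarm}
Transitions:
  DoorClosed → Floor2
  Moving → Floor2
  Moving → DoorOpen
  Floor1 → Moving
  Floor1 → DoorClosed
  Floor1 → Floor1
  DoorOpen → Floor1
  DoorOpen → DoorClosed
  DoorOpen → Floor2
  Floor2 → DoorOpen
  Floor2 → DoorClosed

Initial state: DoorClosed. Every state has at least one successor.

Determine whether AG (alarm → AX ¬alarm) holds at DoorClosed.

States satisfying alarm → AX ¬alarm: {DoorClosed, Moving, DoorOpen, Floor2}.
States satisfying AG (alarm → AX ¬alarm): ∅.
Floor1 is reachable from DoorClosed and violates alarm → AX ¬alarm, so AG fails at DoorClosed.
DoorClosed ∉ Sat(AG (alarm → AX ¬alarm)).

Does not hold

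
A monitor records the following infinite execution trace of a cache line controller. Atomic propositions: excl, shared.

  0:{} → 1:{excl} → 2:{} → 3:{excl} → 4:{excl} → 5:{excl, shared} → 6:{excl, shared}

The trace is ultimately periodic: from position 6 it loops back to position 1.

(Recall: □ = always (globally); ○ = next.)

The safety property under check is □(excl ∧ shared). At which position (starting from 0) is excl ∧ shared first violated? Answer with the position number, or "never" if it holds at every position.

0

At position 0 the labels are {}, so excl ∧ shared is false there. This is the first violation.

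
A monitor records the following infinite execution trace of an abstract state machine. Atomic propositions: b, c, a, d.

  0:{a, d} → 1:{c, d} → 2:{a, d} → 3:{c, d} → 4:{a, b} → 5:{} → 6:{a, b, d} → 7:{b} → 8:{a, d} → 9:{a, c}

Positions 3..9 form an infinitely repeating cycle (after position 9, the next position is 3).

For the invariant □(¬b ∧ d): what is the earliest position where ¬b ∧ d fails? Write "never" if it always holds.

4

Check ¬b ∧ d at each position in order: 0 ✓, 1 ✓, 2 ✓, 3 ✓.
At position 4 the labels are {a, b}, so ¬b ∧ d is false there. This is the first violation.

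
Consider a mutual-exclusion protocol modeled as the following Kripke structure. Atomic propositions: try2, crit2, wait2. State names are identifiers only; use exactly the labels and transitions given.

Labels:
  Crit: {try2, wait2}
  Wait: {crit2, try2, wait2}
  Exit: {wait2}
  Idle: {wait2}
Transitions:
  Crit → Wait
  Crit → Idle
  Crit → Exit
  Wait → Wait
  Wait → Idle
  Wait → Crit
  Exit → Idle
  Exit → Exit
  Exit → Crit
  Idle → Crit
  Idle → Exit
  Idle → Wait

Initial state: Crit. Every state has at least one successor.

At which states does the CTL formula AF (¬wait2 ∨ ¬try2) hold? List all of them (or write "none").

States satisfying ¬wait2 ∨ ¬try2: {Exit, Idle}.
States satisfying AF (¬wait2 ∨ ¬try2): {Exit, Idle}.

{Exit, Idle}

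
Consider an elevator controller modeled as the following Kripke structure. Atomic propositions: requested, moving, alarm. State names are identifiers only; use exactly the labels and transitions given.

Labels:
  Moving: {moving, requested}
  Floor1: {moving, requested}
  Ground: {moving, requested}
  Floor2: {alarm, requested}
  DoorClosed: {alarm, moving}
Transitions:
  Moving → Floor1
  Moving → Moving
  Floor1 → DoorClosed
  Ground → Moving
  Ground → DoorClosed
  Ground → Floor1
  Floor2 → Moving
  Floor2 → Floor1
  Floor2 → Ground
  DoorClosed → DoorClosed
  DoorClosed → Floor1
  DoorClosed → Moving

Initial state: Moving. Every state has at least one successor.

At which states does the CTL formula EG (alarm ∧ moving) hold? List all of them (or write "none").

{DoorClosed}

States satisfying alarm ∧ moving: {DoorClosed}.
States satisfying EG (alarm ∧ moving): {DoorClosed}.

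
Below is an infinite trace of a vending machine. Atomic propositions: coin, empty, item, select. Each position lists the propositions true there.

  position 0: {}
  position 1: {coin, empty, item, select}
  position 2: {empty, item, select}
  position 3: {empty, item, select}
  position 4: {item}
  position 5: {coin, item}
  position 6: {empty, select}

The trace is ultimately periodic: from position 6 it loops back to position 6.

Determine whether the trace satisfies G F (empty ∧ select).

Satisfied

F (empty ∧ select) holds at every position 0..6, and those are all positions ever visited, so G F (empty ∧ select) holds.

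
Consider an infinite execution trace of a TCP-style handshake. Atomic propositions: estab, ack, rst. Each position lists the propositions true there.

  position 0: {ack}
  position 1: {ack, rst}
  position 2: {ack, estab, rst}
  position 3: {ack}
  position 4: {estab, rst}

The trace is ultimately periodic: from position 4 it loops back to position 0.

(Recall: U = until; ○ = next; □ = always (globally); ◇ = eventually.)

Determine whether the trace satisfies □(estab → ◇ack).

Holds

estab → ◇ack holds at every position 0..4, and those are all positions ever visited, so □(estab → ◇ack) holds.
Positions where estab holds: 2, 4.
Check ◇ack at each: 2→ok, 4→ok.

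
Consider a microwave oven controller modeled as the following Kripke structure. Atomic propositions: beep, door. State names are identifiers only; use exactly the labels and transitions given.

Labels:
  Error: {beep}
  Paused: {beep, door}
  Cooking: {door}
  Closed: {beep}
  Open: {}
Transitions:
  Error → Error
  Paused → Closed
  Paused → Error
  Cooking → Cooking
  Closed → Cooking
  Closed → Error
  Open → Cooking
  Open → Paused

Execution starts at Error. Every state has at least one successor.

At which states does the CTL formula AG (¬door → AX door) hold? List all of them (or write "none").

States satisfying ¬door → AX door: {Paused, Cooking, Open}.
States satisfying AG (¬door → AX door): {Cooking}.

{Cooking}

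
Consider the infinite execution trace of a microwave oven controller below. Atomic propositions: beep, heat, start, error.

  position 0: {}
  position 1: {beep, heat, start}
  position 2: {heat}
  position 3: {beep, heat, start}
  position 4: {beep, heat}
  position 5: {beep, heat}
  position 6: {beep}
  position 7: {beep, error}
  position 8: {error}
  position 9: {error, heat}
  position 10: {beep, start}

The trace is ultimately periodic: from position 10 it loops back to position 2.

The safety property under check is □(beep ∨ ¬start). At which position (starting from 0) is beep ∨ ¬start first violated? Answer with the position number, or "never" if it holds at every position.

beep ∨ ¬start holds at every position 0..10, and those are all the positions the trace ever visits, so the invariant □(beep ∨ ¬start) is never violated.

never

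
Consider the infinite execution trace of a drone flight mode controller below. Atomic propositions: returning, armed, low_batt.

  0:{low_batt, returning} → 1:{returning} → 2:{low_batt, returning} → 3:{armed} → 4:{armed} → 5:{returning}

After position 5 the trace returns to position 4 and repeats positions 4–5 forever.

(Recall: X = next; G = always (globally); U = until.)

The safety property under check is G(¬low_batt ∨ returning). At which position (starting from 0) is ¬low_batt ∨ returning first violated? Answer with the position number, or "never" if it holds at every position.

¬low_batt ∨ returning holds at every position 0..5, and those are all the positions the trace ever visits, so the invariant G(¬low_batt ∨ returning) is never violated.

never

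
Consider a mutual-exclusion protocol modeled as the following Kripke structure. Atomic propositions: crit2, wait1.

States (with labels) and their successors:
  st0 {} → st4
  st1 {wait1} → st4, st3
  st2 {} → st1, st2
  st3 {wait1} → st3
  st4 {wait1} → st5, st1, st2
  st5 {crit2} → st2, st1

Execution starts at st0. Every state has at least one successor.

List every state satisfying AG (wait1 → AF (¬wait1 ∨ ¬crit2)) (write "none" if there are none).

States satisfying wait1 → AF (¬wait1 ∨ ¬crit2): {st0, st1, st2, st3, st4, st5}.
States satisfying AG (wait1 → AF (¬wait1 ∨ ¬crit2)): {st0, st1, st2, st3, st4, st5}.

{st0, st1, st2, st3, st4, st5}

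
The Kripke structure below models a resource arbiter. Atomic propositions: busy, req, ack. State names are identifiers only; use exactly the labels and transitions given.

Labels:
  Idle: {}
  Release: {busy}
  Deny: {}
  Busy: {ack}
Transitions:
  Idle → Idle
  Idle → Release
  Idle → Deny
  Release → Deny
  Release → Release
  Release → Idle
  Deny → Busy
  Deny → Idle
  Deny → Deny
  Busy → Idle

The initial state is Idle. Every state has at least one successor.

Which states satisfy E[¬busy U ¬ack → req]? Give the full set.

States satisfying ¬busy: {Idle, Deny, Busy}.
States satisfying ¬ack → req: {Busy}.
States satisfying E[¬busy U ¬ack → req]: {Idle, Deny, Busy}.

{Idle, Deny, Busy}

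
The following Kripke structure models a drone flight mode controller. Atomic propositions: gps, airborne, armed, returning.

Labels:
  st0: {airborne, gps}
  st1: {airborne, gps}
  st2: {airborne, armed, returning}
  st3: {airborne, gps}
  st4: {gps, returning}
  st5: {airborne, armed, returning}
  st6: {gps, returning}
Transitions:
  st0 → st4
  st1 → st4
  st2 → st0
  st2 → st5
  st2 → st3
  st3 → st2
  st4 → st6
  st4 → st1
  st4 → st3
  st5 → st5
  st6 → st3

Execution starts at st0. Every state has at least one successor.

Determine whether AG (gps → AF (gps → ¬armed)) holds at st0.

Yes

States satisfying gps → AF (gps → ¬armed): {st0, st1, st2, st3, st4, st5, st6}.
States satisfying AG (gps → AF (gps → ¬armed)): {st0, st1, st2, st3, st4, st5, st6}.
Every state reachable from st0 satisfies gps → AF (gps → ¬armed).
st0 ∈ Sat(AG (gps → AF (gps → ¬armed))).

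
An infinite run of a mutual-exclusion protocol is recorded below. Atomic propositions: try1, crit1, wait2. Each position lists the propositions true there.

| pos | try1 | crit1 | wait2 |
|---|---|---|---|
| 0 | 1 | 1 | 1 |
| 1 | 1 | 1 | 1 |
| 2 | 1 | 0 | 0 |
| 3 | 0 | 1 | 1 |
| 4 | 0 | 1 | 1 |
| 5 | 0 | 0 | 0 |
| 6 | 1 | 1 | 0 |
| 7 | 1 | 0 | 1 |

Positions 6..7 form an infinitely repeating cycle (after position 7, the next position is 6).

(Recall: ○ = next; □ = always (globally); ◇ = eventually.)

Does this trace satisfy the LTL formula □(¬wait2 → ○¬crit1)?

No

¬wait2 → ○¬crit1 must hold at every position from 0 onward. It fails at position 2, so □(¬wait2 → ○¬crit1) is false.
Positions where ¬wait2 holds: 2, 5, 6.
Check ○¬crit1 at each: 2→fails, 5→fails, 6→ok.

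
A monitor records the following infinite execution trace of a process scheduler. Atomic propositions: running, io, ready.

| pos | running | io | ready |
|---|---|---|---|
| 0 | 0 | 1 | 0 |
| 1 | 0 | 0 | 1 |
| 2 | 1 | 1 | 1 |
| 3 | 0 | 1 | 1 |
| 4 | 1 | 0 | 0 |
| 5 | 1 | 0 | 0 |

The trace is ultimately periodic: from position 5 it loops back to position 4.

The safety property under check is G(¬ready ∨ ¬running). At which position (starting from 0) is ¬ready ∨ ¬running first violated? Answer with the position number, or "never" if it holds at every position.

2

Check ¬ready ∨ ¬running at each position in order: 0 ✓, 1 ✓.
At position 2 the labels are {io, ready, running}, so ¬ready ∨ ¬running is false there. This is the first violation.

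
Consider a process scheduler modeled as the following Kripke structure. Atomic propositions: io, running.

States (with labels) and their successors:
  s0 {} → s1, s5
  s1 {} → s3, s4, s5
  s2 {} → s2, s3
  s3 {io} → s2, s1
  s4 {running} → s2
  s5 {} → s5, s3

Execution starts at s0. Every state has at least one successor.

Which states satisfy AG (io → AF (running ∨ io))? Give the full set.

{s0, s1, s2, s3, s4, s5}

States satisfying io → AF (running ∨ io): {s0, s1, s2, s3, s4, s5}.
States satisfying AG (io → AF (running ∨ io)): {s0, s1, s2, s3, s4, s5}.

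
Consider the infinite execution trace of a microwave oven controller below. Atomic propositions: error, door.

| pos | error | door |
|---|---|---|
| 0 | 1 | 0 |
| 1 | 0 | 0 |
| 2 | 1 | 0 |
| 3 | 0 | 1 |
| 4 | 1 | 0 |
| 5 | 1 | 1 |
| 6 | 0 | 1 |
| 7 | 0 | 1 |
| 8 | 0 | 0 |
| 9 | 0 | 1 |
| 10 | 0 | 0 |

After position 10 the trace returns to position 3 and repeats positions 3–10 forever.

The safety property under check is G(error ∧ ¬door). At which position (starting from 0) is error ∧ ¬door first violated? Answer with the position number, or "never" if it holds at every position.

1

Check error ∧ ¬door at each position in order: 0 ✓.
At position 1 the labels are {}, so error ∧ ¬door is false there. This is the first violation.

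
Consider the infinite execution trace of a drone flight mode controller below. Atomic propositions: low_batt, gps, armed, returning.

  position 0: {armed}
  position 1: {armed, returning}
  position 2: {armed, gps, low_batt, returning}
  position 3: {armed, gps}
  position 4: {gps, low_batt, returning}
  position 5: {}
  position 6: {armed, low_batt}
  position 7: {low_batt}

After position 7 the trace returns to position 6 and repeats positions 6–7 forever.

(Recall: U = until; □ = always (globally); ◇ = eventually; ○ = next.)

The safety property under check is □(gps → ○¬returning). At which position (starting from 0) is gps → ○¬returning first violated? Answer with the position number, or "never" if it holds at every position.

Check gps → ○¬returning at each position in order: 0 ✓, 1 ✓, 2 ✓.
At position 3 the labels are {armed, gps} and the next position 4 has {gps, low_batt, returning}, so gps → ○¬returning is false there. This is the first violation.

3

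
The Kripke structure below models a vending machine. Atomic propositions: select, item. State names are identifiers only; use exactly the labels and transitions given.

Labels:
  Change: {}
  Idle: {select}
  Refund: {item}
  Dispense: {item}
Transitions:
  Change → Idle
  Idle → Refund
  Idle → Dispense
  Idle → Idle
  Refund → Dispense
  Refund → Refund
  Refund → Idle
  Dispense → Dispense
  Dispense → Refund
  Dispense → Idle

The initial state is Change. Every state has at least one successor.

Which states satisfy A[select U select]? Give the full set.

States satisfying select: {Idle}.
States satisfying A[select U select]: {Idle}.

{Idle}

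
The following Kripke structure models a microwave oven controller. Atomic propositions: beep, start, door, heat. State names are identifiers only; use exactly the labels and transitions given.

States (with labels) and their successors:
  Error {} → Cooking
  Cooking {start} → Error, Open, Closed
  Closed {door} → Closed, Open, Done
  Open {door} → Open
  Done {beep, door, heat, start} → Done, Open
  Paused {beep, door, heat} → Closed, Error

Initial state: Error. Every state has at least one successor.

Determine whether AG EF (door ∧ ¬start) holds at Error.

States satisfying EF (door ∧ ¬start): {Error, Cooking, Closed, Open, Done, Paused}.
States satisfying AG EF (door ∧ ¬start): {Error, Cooking, Closed, Open, Done, Paused}.
Every state reachable from Error satisfies EF (door ∧ ¬start).
Error ∈ Sat(AG EF (door ∧ ¬start)).

Satisfied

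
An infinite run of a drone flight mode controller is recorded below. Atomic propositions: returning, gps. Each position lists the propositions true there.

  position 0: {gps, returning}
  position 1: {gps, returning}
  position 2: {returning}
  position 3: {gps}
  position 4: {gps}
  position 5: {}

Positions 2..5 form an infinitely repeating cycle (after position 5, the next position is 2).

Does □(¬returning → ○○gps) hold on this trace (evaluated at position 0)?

¬returning → ○○gps must hold at every position from 0 onward. It fails at position 3, so □(¬returning → ○○gps) is false.
Positions where ¬returning holds: 3, 4, 5.
Check ○○gps at each: 3→fails, 4→fails, 5→ok.

No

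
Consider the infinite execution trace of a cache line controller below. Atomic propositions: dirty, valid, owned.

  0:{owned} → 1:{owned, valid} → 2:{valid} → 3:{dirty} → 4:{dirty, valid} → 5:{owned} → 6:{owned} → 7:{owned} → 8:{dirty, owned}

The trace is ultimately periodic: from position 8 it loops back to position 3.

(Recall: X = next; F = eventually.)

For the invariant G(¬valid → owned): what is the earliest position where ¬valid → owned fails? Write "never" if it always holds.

3

Check ¬valid → owned at each position in order: 0 ✓, 1 ✓, 2 ✓.
At position 3 the labels are {dirty}, so ¬valid → owned is false there. This is the first violation.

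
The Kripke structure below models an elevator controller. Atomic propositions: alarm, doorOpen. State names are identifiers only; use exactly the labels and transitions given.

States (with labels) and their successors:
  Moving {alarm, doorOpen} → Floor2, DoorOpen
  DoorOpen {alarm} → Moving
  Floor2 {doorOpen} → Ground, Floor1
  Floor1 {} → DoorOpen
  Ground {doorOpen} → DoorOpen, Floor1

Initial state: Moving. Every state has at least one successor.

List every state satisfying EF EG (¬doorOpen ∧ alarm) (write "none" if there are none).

States satisfying EG (¬doorOpen ∧ alarm): ∅.
States satisfying EF EG (¬doorOpen ∧ alarm): ∅.

none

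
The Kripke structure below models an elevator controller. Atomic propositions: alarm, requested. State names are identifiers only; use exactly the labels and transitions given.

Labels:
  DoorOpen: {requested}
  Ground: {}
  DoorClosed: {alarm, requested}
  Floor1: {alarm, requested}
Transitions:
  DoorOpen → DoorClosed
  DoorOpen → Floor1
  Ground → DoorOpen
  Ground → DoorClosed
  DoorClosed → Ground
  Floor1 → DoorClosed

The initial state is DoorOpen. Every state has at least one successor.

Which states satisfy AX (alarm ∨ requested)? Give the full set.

{DoorOpen, Ground, Floor1}

States satisfying alarm ∨ requested: {DoorOpen, DoorClosed, Floor1}.
States satisfying AX (alarm ∨ requested): {DoorOpen, Ground, Floor1}.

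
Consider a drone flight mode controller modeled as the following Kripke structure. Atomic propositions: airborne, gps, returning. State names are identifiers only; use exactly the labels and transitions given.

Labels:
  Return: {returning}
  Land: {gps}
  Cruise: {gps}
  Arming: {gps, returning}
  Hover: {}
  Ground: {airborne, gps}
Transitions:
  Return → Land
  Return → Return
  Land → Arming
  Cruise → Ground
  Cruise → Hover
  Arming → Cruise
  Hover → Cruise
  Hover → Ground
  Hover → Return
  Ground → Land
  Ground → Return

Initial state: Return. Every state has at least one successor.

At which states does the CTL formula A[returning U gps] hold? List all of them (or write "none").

{Land, Cruise, Arming, Ground}

States satisfying returning: {Return, Arming}.
States satisfying gps: {Land, Cruise, Arming, Ground}.
States satisfying A[returning U gps]: {Land, Cruise, Arming, Ground}.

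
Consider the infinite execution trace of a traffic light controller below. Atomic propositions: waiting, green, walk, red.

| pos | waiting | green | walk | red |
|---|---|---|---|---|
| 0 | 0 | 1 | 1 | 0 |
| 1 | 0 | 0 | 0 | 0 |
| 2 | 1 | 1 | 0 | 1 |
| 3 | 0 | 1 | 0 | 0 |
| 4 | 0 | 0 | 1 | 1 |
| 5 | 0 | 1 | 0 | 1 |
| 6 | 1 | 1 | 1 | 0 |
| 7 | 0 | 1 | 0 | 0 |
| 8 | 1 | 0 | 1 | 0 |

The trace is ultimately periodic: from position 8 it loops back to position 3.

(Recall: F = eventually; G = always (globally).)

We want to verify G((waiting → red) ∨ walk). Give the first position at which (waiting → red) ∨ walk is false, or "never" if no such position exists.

(waiting → red) ∨ walk holds at every position 0..8, and those are all the positions the trace ever visits, so the invariant G((waiting → red) ∨ walk) is never violated.

never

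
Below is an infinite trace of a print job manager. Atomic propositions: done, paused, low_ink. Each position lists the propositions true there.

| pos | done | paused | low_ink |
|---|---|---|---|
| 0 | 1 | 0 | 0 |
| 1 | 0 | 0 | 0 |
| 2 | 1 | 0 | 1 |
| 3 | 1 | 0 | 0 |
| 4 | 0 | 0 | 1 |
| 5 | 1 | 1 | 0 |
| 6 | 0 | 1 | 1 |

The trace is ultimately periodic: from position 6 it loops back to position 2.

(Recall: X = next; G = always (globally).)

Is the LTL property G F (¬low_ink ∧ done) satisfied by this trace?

Yes

F (¬low_ink ∧ done) holds at every position 0..6, and those are all positions ever visited, so G F (¬low_ink ∧ done) holds.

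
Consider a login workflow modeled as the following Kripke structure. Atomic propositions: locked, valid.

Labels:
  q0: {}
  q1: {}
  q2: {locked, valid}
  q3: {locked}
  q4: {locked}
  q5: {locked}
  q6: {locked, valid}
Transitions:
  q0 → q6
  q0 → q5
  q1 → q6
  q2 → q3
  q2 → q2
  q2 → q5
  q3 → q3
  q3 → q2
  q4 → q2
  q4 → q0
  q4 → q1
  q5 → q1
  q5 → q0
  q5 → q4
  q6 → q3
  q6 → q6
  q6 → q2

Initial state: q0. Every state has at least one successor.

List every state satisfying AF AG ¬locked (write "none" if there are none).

none

States satisfying AG ¬locked: ∅.
States satisfying AF AG ¬locked: ∅.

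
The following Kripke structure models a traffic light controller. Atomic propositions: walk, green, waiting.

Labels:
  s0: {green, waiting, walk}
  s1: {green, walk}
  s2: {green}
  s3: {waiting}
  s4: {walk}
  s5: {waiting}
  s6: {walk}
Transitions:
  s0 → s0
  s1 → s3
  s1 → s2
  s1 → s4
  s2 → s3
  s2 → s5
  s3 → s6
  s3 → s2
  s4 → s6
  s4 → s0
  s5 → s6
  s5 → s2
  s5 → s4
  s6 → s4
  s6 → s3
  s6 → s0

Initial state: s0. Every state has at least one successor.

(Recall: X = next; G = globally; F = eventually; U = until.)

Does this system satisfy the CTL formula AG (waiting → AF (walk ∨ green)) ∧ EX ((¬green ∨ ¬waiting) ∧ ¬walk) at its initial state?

Does not hold

States satisfying waiting → AF (walk ∨ green): {s0, s1, s2, s3, s4, s5, s6}.
States satisfying AG (waiting → AF (walk ∨ green)): {s0, s1, s2, s3, s4, s5, s6}.
States satisfying (¬green ∨ ¬waiting) ∧ ¬walk: {s2, s3, s5}.
States satisfying EX ((¬green ∨ ¬waiting) ∧ ¬walk): {s1, s2, s3, s5, s6}.
States satisfying AG (waiting → AF (walk ∨ green)) ∧ EX ((¬green ∨ ¬waiting) ∧ ¬walk): {s1, s2, s3, s5, s6}.
s0 ∉ Sat(AG (waiting → AF (walk ∨ green)) ∧ EX ((¬green ∨ ¬waiting) ∧ ¬walk)).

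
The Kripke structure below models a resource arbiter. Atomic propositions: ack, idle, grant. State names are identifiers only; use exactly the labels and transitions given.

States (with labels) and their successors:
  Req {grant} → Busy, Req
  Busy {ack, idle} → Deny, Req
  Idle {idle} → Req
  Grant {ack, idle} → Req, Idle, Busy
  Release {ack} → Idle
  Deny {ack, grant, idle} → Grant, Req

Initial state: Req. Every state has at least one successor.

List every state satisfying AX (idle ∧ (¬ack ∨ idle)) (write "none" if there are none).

States satisfying idle ∧ (¬ack ∨ idle): {Busy, Idle, Grant, Deny}.
States satisfying AX (idle ∧ (¬ack ∨ idle)): {Release}.

{Release}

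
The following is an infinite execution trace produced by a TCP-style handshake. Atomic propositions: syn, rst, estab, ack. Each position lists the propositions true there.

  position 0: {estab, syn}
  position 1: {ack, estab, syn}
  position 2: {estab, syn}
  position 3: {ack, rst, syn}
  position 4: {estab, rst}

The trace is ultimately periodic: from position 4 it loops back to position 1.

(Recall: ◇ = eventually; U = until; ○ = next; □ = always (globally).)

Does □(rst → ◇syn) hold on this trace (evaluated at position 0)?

Yes

rst → ◇syn holds at every position 0..4, and those are all positions ever visited, so □(rst → ◇syn) holds.
Positions where rst holds: 3, 4.
Check ◇syn at each: 3→ok, 4→ok.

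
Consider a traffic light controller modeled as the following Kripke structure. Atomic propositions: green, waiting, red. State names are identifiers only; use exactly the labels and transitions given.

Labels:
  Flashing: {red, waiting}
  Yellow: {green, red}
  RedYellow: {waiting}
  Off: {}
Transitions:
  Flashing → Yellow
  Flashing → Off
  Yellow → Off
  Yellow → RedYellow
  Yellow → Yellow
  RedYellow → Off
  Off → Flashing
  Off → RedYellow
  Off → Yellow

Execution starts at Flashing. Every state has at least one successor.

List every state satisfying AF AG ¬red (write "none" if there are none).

States satisfying AG ¬red: ∅.
States satisfying AF AG ¬red: ∅.

none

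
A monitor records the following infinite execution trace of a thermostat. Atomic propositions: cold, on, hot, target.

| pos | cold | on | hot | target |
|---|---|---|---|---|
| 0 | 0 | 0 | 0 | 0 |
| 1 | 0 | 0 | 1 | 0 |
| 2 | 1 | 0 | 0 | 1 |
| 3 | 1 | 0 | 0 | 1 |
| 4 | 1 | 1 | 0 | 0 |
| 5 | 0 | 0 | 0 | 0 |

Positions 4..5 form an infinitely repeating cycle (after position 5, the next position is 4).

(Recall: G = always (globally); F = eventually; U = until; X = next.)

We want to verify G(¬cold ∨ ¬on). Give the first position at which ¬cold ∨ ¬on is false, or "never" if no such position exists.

Check ¬cold ∨ ¬on at each position in order: 0 ✓, 1 ✓, 2 ✓, 3 ✓.
At position 4 the labels are {cold, on}, so ¬cold ∨ ¬on is false there. This is the first violation.

4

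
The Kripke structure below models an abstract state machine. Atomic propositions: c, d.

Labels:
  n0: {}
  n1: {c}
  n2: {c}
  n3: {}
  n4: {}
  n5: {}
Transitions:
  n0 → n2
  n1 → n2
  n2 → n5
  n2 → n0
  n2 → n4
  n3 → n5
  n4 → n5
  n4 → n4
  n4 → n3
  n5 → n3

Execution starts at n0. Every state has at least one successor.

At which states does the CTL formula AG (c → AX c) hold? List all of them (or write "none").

States satisfying c → AX c: {n0, n1, n3, n4, n5}.
States satisfying AG (c → AX c): {n3, n4, n5}.

{n3, n4, n5}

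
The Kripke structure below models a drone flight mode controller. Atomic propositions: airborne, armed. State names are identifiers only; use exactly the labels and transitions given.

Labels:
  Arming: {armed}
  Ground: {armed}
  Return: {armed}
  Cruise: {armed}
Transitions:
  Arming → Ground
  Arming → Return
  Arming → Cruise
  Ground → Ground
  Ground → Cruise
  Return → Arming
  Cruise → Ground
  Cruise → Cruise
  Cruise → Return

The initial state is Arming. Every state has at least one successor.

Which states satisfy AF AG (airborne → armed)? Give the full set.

{Arming, Ground, Return, Cruise}

States satisfying AG (airborne → armed): {Arming, Ground, Return, Cruise}.
States satisfying AF AG (airborne → armed): {Arming, Ground, Return, Cruise}.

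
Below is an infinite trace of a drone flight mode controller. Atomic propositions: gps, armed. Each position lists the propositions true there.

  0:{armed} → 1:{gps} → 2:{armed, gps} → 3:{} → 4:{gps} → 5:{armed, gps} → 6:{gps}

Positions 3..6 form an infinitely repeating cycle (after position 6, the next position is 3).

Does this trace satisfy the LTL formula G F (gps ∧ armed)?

Satisfied

F (gps ∧ armed) holds at every position 0..6, and those are all positions ever visited, so G F (gps ∧ armed) holds.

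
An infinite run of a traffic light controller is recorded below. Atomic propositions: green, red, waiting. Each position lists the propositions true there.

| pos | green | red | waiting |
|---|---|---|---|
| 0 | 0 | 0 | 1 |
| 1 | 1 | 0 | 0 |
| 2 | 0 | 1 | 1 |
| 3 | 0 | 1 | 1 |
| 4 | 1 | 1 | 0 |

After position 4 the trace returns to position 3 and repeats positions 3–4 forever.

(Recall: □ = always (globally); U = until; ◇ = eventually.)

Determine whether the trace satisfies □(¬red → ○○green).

¬red → ○○green must hold at every position from 0 onward. It fails at position 0, so □(¬red → ○○green) is false.
Positions where ¬red holds: 0, 1.
Check ○○green at each: 0→fails, 1→fails.

Violated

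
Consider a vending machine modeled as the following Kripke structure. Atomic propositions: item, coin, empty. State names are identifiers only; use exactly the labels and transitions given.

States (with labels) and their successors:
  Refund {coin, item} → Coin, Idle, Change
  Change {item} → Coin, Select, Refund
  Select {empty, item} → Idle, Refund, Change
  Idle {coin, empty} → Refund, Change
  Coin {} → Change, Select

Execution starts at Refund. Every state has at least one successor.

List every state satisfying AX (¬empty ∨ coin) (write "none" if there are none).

{Refund, Select, Idle}

States satisfying ¬empty ∨ coin: {Refund, Change, Idle, Coin}.
States satisfying AX (¬empty ∨ coin): {Refund, Select, Idle}.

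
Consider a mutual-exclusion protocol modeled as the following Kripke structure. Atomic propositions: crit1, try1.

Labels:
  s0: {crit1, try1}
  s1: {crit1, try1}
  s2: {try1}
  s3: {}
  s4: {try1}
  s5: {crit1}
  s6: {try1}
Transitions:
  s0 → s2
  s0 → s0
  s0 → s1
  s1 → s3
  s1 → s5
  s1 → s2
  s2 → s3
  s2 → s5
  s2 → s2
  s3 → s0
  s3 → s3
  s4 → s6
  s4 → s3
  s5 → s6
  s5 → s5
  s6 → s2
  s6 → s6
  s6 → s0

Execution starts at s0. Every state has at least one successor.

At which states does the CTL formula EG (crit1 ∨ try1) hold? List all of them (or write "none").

States satisfying crit1 ∨ try1: {s0, s1, s2, s4, s5, s6}.
States satisfying EG (crit1 ∨ try1): {s0, s1, s2, s4, s5, s6}.

{s0, s1, s2, s4, s5, s6}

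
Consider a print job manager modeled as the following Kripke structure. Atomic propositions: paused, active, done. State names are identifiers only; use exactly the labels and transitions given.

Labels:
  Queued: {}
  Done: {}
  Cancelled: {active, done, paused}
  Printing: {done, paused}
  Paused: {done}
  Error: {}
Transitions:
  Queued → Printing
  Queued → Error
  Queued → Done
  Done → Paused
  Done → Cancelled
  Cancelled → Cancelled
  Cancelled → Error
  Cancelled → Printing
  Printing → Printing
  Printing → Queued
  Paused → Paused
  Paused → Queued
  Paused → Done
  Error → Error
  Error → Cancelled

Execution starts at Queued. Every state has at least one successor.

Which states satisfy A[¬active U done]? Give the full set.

States satisfying ¬active: {Queued, Done, Printing, Paused, Error}.
States satisfying done: {Cancelled, Printing, Paused}.
States satisfying A[¬active U done]: {Done, Cancelled, Printing, Paused}.

{Done, Cancelled, Printing, Paused}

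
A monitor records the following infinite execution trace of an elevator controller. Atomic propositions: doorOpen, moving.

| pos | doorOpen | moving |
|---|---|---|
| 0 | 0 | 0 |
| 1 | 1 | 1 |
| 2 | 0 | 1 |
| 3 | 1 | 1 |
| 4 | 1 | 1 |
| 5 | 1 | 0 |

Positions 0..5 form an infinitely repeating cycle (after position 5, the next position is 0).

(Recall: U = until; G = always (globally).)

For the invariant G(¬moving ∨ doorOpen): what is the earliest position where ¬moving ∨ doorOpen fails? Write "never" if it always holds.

Check ¬moving ∨ doorOpen at each position in order: 0 ✓, 1 ✓.
At position 2 the labels are {moving}, so ¬moving ∨ doorOpen is false there. This is the first violation.

2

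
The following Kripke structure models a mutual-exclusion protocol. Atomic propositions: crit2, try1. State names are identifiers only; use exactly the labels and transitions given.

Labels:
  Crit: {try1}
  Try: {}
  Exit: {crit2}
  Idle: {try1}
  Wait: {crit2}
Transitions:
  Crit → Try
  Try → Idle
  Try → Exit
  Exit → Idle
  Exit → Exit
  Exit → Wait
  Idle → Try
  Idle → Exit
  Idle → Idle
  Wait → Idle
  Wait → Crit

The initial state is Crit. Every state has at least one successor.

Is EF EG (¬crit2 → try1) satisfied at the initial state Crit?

States satisfying EG (¬crit2 → try1): {Exit, Idle, Wait}.
States satisfying EF EG (¬crit2 → try1): {Crit, Try, Exit, Idle, Wait}.
Some path from Crit reaches a state where EG (¬crit2 → try1) holds.
Crit ∈ Sat(EF EG (¬crit2 → try1)).

Yes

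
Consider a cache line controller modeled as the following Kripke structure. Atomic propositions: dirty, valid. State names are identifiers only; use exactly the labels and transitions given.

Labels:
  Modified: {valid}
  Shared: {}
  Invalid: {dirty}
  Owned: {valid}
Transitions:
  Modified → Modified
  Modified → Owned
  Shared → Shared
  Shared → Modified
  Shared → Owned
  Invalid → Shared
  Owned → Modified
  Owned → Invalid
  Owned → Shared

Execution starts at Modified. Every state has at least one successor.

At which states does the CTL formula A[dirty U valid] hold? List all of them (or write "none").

States satisfying dirty: {Invalid}.
States satisfying valid: {Modified, Owned}.
States satisfying A[dirty U valid]: {Modified, Owned}.

{Modified, Owned}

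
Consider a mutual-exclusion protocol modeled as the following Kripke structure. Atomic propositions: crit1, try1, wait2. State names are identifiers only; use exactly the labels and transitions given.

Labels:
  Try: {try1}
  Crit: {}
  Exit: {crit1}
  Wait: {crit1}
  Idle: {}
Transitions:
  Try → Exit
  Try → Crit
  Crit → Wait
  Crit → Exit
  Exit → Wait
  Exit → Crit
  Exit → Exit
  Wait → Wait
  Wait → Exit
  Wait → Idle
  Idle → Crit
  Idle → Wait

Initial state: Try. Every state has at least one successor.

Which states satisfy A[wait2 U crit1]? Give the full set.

{Exit, Wait}

States satisfying wait2: ∅.
States satisfying crit1: {Exit, Wait}.
States satisfying A[wait2 U crit1]: {Exit, Wait}.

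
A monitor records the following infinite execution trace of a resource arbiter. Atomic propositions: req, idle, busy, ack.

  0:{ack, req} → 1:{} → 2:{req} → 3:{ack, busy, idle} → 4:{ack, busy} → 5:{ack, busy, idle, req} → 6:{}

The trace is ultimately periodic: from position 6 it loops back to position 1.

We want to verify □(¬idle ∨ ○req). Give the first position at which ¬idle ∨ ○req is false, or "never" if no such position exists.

3

Check ¬idle ∨ ○req at each position in order: 0 ✓, 1 ✓, 2 ✓.
At position 3 the labels are {ack, busy, idle} and the next position 4 has {ack, busy}, so ¬idle ∨ ○req is false there. This is the first violation.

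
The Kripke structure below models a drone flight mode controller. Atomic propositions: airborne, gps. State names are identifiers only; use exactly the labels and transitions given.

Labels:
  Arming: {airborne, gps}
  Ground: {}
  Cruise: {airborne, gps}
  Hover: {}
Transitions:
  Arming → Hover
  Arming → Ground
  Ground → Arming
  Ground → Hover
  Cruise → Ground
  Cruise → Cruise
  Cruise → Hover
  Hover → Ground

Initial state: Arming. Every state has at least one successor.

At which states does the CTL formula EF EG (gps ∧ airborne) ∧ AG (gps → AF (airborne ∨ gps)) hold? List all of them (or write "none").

{Cruise}

States satisfying EG (gps ∧ airborne): {Cruise}.
States satisfying EF EG (gps ∧ airborne): {Cruise}.
States satisfying gps → AF (airborne ∨ gps): {Arming, Ground, Cruise, Hover}.
States satisfying AG (gps → AF (airborne ∨ gps)): {Arming, Ground, Cruise, Hover}.
States satisfying EF EG (gps ∧ airborne) ∧ AG (gps → AF (airborne ∨ gps)): {Cruise}.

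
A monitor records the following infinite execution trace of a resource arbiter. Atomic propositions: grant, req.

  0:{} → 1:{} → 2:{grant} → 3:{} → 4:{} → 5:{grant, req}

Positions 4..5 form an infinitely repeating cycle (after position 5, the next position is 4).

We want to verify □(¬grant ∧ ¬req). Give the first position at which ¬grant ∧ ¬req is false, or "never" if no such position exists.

Check ¬grant ∧ ¬req at each position in order: 0 ✓, 1 ✓.
At position 2 the labels are {grant}, so ¬grant ∧ ¬req is false there. This is the first violation.

2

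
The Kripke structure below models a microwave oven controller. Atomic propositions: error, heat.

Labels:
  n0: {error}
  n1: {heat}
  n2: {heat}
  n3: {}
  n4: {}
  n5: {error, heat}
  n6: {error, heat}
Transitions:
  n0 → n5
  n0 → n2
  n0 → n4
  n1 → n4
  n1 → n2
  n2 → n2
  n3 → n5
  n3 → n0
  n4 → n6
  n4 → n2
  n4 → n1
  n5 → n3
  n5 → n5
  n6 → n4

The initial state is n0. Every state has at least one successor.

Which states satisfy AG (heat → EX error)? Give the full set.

none

States satisfying heat → EX error: {n0, n3, n4, n5}.
States satisfying AG (heat → EX error): ∅.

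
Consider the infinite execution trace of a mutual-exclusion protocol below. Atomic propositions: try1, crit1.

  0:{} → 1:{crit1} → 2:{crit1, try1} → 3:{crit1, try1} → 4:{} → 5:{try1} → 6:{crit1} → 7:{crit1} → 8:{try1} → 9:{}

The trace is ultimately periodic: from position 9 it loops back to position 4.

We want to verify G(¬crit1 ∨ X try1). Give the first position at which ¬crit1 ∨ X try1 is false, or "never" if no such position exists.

Check ¬crit1 ∨ X try1 at each position in order: 0 ✓, 1 ✓, 2 ✓.
At position 3 the labels are {crit1, try1} and the next position 4 has {}, so ¬crit1 ∨ X try1 is false there. This is the first violation.

3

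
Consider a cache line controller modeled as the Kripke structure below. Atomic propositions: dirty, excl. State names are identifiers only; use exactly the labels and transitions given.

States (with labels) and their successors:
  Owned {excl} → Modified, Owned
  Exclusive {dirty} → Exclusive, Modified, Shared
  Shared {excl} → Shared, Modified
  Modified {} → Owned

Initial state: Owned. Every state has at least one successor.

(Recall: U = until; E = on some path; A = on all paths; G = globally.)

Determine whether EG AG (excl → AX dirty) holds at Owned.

No

States satisfying AG (excl → AX dirty): ∅.
States satisfying EG AG (excl → AX dirty): ∅.
No suitable path/successor from Owned witnesses the formula.
Owned ∉ Sat(EG AG (excl → AX dirty)).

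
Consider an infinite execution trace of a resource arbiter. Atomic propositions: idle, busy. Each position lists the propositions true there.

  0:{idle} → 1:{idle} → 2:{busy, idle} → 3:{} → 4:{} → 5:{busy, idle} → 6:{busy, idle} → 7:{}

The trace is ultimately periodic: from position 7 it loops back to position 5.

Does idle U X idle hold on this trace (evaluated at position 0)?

Walking from position 0: X idle first holds at position 0, and idle holds at every earlier position along the way, so idle U X idle holds.

Yes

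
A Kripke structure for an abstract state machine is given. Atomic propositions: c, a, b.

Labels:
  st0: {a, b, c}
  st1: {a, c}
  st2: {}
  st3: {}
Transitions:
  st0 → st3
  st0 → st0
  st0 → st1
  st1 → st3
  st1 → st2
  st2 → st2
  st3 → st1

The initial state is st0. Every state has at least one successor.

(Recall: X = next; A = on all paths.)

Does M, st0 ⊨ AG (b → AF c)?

States satisfying b → AF c: {st0, st1, st2, st3}.
States satisfying AG (b → AF c): {st0, st1, st2, st3}.
Every state reachable from st0 satisfies b → AF c.
st0 ∈ Sat(AG (b → AF c)).

Satisfied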